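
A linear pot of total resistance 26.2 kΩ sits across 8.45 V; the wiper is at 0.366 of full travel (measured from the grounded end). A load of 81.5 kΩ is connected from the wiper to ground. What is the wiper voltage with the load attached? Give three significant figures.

The wiper splits the pot into (1−α)R = 16.61 kΩ above and αR = 9.589 kΩ below.
Lower section ‖ load = 8.580 kΩ.
V_wiper = 8.45 × 8.580/(16.61 + 8.580) = 2.88 V.

V ≈ 2.88 V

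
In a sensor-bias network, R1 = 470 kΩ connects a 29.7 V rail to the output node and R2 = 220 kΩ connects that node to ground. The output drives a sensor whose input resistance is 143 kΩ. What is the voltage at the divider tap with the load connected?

V_out ≈ 4.62 V

The load sits in parallel with R2: R2‖R_L = (220 × 143) / (220 + 143) = 86.67 kΩ.
V_out = 29.7 × 86.67 / (470 + 86.67) = 29.7 × 86.67/556.7 = 4.62 V.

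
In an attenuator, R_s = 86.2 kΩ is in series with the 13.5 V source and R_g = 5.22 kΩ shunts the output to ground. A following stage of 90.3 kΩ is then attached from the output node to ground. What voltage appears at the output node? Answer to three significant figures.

The load sits in parallel with R_g: R_g‖R_L = (5.22 × 90.3) / (5.22 + 90.3) = 4.935 kΩ.
V_out = 13.5 × 4.935 / (86.2 + 4.935) = 13.5 × 4.935/91.13 = 0.731 V.

V_out ≈ 0.731 V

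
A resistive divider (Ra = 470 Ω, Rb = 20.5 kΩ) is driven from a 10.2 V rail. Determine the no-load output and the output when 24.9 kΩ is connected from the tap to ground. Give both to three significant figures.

Unloaded: 9.97 V; loaded: 9.79 V

Open-circuit: V = 10.2 × 20500/(470 + 20500) = 9.97 V.
With the load, Rb becomes Rb‖R_L = 11240 Ω, so V = 10.2 × 11240/11710 = 9.79 V.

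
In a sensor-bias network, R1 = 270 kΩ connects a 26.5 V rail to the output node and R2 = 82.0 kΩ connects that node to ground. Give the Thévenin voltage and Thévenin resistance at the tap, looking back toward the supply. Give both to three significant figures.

V_th = 6.17 V, R_th = 62.9 kΩ

V_th is the open-circuit tap voltage: 26.5 × 82.0/(270 + 82.0) = 6.17 V.
With the supply zeroed, R1 and R2 appear in parallel from the tap: R_th = R1‖R2 = (270 × 82.0)/352.0 = 62.9 kΩ.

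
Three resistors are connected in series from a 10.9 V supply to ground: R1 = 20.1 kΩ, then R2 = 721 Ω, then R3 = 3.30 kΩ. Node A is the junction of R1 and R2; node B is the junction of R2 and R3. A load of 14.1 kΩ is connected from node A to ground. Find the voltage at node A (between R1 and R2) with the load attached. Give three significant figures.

Below node A the series string R2+R3 = 4021 Ω sits in parallel with the 14100 Ω load: 3129 Ω.
V_A = 10.9 × 3129/(20100 + 3129) = 1.47 V.

V ≈ 1.47 V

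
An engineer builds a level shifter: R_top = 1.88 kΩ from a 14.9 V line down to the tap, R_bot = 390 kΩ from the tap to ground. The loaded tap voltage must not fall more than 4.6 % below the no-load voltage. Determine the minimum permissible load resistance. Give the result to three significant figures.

Output resistance R_th = R_top‖R_bot = (1.88 × 390)/391.9 = 1.871 kΩ.
The fractional drop is R_th/(R_th + R_L); requiring this ≤ 0.0460 gives R_L ≥ R_th(1/0.0460 − 1) = 1.871 × 20.74 = 38.8 kΩ.

R_L(min) ≈ 38.8 kΩ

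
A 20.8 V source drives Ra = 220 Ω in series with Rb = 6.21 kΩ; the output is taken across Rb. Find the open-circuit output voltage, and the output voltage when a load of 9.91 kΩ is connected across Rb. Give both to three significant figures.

Unloaded: 20.1 V; loaded: 19.7 V

Open-circuit: V = 20.8 × 6210/(220 + 6210) = 20.1 V.
With the load, Rb becomes Rb‖R_L = 3818 Ω, so V = 20.8 × 3818/4038 = 19.7 V.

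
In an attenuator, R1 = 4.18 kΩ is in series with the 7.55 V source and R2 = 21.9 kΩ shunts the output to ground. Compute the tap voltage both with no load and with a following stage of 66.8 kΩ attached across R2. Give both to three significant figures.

Unloaded: 6.34 V; loaded: 6.02 V

Open-circuit: V = 7.55 × 21.9/(4.18 + 21.9) = 6.34 V.
With the load, R2 becomes R2‖R_L = 16.49 kΩ, so V = 7.55 × 16.49/20.67 = 6.02 V.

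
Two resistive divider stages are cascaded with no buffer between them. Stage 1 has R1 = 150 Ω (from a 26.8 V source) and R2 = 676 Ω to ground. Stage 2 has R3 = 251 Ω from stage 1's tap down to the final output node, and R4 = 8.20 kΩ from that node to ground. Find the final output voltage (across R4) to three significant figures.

Stage 2 presents R3+R4 = 8451 Ω as a load on stage 1's tap.
Stage 1's lower leg becomes R2‖(R3+R4) = 625.9 Ω, so V_mid = 26.8 × 625.9/775.9 = 21.62 V.
Stage 2 is itself unloaded: V_out = V_mid × R4/(R3+R4) = 21.62 × 8200/8451 = 21.0 V.

V_out ≈ 21.0 V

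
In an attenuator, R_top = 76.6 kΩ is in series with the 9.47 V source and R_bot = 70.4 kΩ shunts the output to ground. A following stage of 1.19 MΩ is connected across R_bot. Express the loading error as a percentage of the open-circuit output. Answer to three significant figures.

The divider's output (Thévenin) resistance is R_top‖R_bot = 36.68 kΩ.
Fractional drop under load = R_th/(R_th + R_L) = 36.68 / (36.68 + 1190) = 0.02991.
So the output falls by 2.99 %.

2.99 %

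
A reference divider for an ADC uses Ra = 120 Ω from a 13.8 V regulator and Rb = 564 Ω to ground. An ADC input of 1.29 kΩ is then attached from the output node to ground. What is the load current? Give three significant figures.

I_L ≈ 8.19 mA

Rb‖R_L = 392.4 Ω; V_out = 13.8 × 392.4/512.4 = 10.57 V.
I_L = V_out / R_L = 10.57 / 1.29 kΩ = 8.19 mA.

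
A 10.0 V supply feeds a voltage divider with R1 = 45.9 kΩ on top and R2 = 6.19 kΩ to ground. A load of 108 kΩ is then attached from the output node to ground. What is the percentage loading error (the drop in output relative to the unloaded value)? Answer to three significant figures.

4.81 %

The divider's output (Thévenin) resistance is R1‖R2 = 5.454 kΩ.
Fractional drop under load = R_th/(R_th + R_L) = 5.454 / (5.454 + 108) = 0.04808.
So the output falls by 4.81 %.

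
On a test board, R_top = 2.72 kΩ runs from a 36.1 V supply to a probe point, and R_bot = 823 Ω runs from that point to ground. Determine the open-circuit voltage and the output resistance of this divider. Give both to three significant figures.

V_th is the open-circuit tap voltage: 36.1 × 823/(2720 + 823) = 8.39 V.
With the supply zeroed, R_top and R_bot appear in parallel from the tap: R_th = R_top‖R_bot = (2720 × 823)/3543 = 632 Ω.

V_th = 8.39 V, R_th = 632 Ω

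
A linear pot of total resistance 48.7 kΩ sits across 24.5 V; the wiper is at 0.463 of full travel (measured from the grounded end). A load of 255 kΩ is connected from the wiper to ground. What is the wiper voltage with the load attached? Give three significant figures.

V ≈ 10.8 V

The wiper splits the pot into (1−α)R = 26.15 kΩ above and αR = 22.55 kΩ below.
Lower section ‖ load = 20.72 kΩ.
V_wiper = 24.5 × 20.72/(26.15 + 20.72) = 10.8 V.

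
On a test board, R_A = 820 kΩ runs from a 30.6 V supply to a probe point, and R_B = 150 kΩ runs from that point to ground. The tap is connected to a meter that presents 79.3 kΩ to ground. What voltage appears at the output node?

The load sits in parallel with R_B: R_B‖R_L = (150 × 79.3) / (150 + 79.3) = 51.88 kΩ.
V_out = 30.6 × 51.88 / (820 + 51.88) = 30.6 × 51.88/871.9 = 1.82 V.

V_out ≈ 1.82 V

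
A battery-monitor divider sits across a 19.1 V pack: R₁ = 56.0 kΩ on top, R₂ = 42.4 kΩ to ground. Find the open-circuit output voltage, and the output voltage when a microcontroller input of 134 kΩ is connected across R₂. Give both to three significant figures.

Open-circuit: V = 19.1 × 42.4/(56.0 + 42.4) = 8.23 V.
With the load, R₂ becomes R₂‖R_L = 32.21 kΩ, so V = 19.1 × 32.21/88.21 = 6.97 V.

Unloaded: 8.23 V; loaded: 6.97 V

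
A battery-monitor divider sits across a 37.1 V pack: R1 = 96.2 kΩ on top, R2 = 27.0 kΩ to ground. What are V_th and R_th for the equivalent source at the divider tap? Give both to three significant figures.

V_th is the open-circuit tap voltage: 37.1 × 27.0/(96.2 + 27.0) = 8.13 V.
With the supply zeroed, R1 and R2 appear in parallel from the tap: R_th = R1‖R2 = (96.2 × 27.0)/123.2 = 21.1 kΩ.

V_th = 8.13 V, R_th = 21.1 kΩ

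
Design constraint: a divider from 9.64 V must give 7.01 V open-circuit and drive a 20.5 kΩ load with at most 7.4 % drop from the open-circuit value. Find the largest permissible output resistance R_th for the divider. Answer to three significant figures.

R_th ≤ 1.64 kΩ

Loading drop = R_th/(R_th + R_L) ≤ 0.0740, so R_th ≤ R_L · ε/(1−ε) = 20.5 kΩ × 0.0740/0.9260 = 1.64 kΩ.
(Any R1, R2 with R2/(R1+R2) = 0.727 and R1‖R2 ≤ 1.64 kΩ will meet the spec.)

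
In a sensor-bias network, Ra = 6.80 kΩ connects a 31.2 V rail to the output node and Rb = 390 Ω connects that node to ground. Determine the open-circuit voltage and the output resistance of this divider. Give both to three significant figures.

V_th is the open-circuit tap voltage: 31.2 × 390/(6800 + 390) = 1.69 V.
With the supply zeroed, Ra and Rb appear in parallel from the tap: R_th = Ra‖Rb = (6800 × 390)/7190 = 369 Ω.

V_th = 1.69 V, R_th = 369 Ω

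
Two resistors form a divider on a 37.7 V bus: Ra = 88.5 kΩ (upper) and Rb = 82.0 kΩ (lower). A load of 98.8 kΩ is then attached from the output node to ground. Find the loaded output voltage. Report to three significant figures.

V_out ≈ 12.7 V

The load sits in parallel with Rb: Rb‖R_L = (82.0 × 98.8) / (82.0 + 98.8) = 44.81 kΩ.
V_out = 37.7 × 44.81 / (88.5 + 44.81) = 37.7 × 44.81/133.3 = 12.7 V.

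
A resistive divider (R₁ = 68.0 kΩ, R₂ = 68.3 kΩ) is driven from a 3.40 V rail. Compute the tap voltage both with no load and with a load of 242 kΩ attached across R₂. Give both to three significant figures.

Unloaded: 1.70 V; loaded: 1.49 V

Open-circuit: V = 3.40 × 68.3/(68.0 + 68.3) = 1.70 V.
With the load, R₂ becomes R₂‖R_L = 53.27 kΩ, so V = 3.40 × 53.27/121.3 = 1.49 V.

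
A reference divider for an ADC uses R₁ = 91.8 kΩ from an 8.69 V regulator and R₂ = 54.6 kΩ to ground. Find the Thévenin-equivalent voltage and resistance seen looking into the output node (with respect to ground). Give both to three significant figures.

V_th = 3.24 V, R_th = 34.2 kΩ

V_th is the open-circuit tap voltage: 8.69 × 54.6/(91.8 + 54.6) = 3.24 V.
With the supply zeroed, R₁ and R₂ appear in parallel from the tap: R_th = R₁‖R₂ = (91.8 × 54.6)/146.4 = 34.2 kΩ.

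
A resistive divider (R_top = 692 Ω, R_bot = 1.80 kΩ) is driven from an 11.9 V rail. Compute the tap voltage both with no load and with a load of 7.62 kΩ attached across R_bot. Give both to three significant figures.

Open-circuit: V = 11.9 × 1800/(692 + 1800) = 8.60 V.
With the load, R_bot becomes R_bot‖R_L = 1456 Ω, so V = 11.9 × 1456/2148 = 8.07 V.

Unloaded: 8.60 V; loaded: 8.07 V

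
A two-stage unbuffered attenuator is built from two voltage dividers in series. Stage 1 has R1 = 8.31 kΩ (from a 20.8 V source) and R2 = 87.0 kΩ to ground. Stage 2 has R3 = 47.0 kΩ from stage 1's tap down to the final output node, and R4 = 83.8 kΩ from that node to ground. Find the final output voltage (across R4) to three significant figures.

V_out ≈ 11.5 V

Stage 2 presents R3+R4 = 130.8 kΩ as a load on stage 1's tap.
Stage 1's lower leg becomes R2‖(R3+R4) = 52.25 kΩ, so V_mid = 20.8 × 52.25/60.56 = 17.95 V.
Stage 2 is itself unloaded: V_out = V_mid × R4/(R3+R4) = 17.95 × 83.8/130.8 = 11.5 V.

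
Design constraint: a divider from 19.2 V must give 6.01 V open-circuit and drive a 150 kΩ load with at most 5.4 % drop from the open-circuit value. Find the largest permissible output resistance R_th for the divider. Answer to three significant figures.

R_th ≤ 8.56 kΩ

Loading drop = R_th/(R_th + R_L) ≤ 0.0540, so R_th ≤ R_L · ε/(1−ε) = 150 kΩ × 0.0540/0.9460 = 8.56 kΩ.
(Any R1, R2 with R2/(R1+R2) = 0.313 and R1‖R2 ≤ 8.56 kΩ will meet the spec.)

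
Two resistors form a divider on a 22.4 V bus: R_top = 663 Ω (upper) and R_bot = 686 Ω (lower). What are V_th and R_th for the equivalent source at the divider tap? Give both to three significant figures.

V_th is the open-circuit tap voltage: 22.4 × 686/(663 + 686) = 11.4 V.
With the supply zeroed, R_top and R_bot appear in parallel from the tap: R_th = R_top‖R_bot = (663 × 686)/1349 = 337 Ω.

V_th = 11.4 V, R_th = 337 Ω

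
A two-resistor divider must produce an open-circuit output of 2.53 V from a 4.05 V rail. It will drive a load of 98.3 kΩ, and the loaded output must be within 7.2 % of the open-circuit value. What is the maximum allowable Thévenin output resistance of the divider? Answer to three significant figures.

R_th ≤ 7.63 kΩ

Loading drop = R_th/(R_th + R_L) ≤ 0.0720, so R_th ≤ R_L · ε/(1−ε) = 98.3 kΩ × 0.0720/0.9280 = 7.63 kΩ.
(Any R1, R2 with R2/(R1+R2) = 0.625 and R1‖R2 ≤ 7.63 kΩ will meet the spec.)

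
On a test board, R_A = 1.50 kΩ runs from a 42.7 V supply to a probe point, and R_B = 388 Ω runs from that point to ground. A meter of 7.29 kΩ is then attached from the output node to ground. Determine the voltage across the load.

V_out ≈ 8.42 V

The load sits in parallel with R_B: R_B‖R_L = (388 × 7290) / (388 + 7290) = 368.4 Ω.
V_out = 42.7 × 368.4 / (1500 + 368.4) = 42.7 × 368.4/1868 = 8.42 V.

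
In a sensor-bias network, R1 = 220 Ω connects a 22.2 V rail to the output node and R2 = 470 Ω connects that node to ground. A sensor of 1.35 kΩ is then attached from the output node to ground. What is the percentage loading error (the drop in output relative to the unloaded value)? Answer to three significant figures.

The divider's output (Thévenin) resistance is R1‖R2 = 149.9 Ω.
Fractional drop under load = R_th/(R_th + R_L) = 149.9 / (149.9 + 1350) = 0.09991.
So the output falls by 9.99 %.

9.99 %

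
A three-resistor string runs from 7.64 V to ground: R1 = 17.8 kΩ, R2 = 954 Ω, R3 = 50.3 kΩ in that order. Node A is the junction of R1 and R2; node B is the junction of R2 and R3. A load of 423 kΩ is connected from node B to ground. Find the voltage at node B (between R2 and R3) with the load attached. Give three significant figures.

V ≈ 5.39 V

At node B, R3 is in parallel with the load: R3‖R_L = 44950 Ω.
Below node A the resistance is R2 + (R3‖R_L) = 45910 Ω, so V_A = 7.64 × 45910/63710 = 5.505 V.
Then V_B = V_A × (R3‖R_L)/(R2 + R3‖R_L) = 5.505 × 44950/45910 = 5.39 V.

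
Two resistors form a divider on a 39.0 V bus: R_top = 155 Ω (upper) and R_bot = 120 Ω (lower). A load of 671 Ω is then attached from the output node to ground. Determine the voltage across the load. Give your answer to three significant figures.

The load sits in parallel with R_bot: R_bot‖R_L = (120 × 671) / (120 + 671) = 101.8 Ω.
V_out = 39.0 × 101.8 / (155 + 101.8) = 39.0 × 101.8/256.8 = 15.5 V.

V_out ≈ 15.5 V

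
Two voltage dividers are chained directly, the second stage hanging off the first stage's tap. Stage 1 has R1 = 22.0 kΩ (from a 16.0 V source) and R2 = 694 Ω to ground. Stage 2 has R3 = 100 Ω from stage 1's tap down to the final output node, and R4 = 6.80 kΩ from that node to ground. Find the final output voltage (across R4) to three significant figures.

V_out ≈ 0.439 V

Stage 2 presents R3+R4 = 6900 Ω as a load on stage 1's tap.
Stage 1's lower leg becomes R2‖(R3+R4) = 630.6 Ω, so V_mid = 16.0 × 630.6/22630 = 0.4458 V.
Stage 2 is itself unloaded: V_out = V_mid × R4/(R3+R4) = 0.4458 × 6800/6900 = 0.439 V.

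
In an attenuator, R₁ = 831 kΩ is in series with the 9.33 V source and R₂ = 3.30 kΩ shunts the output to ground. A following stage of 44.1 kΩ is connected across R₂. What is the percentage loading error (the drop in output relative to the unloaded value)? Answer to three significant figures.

6.94 %

The divider's output (Thévenin) resistance is R₁‖R₂ = 3.287 kΩ.
Fractional drop under load = R_th/(R_th + R_L) = 3.287 / (3.287 + 44.1) = 0.06936.
So the output falls by 6.94 %.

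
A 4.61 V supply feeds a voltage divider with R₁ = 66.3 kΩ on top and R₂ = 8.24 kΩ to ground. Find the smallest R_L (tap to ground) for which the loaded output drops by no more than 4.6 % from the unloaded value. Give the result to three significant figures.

R_L(min) ≈ 152 kΩ

Output resistance R_th = R₁‖R₂ = (66.3 × 8.24)/74.54 = 7.329 kΩ.
The fractional drop is R_th/(R_th + R_L); requiring this ≤ 0.0460 gives R_L ≥ R_th(1/0.0460 − 1) = 7.329 × 20.74 = 152 kΩ.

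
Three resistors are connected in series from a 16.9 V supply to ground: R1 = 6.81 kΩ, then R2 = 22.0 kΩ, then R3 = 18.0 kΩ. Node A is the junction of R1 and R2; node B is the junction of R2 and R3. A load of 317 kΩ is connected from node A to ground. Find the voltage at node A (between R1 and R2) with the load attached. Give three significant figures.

Below node A the series string R2+R3 = 40.00 kΩ sits in parallel with the 317 kΩ load: 35.52 kΩ.
V_A = 16.9 × 35.52/(6.81 + 35.52) = 14.2 V.

V ≈ 14.2 V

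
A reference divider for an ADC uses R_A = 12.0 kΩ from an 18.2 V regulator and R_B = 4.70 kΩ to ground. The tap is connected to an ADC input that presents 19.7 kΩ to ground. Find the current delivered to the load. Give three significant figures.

R_B‖R_L = 3.795 kΩ; V_out = 18.2 × 3.795/15.79 = 4.373 V.
I_L = V_out / R_L = 4.373 / 19.7 kΩ = 0.222 mA.

I_L ≈ 0.222 mA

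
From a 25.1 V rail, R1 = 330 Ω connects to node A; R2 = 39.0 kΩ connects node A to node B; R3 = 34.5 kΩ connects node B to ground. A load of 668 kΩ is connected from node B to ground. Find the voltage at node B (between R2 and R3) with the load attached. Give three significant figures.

V ≈ 11.4 V

At node B, R3 is in parallel with the load: R3‖R_L = 32810 Ω.
Below node A the resistance is R2 + (R3‖R_L) = 71810 Ω, so V_A = 25.1 × 71810/72140 = 24.99 V.
Then V_B = V_A × (R3‖R_L)/(R2 + R3‖R_L) = 24.99 × 32810/71810 = 11.4 V.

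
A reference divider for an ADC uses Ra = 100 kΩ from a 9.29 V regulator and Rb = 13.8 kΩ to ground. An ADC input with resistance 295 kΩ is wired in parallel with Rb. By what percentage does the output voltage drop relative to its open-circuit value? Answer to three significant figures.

3.95 %

The divider's output (Thévenin) resistance is Ra‖Rb = 12.13 kΩ.
Fractional drop under load = R_th/(R_th + R_L) = 12.13 / (12.13 + 295) = 0.03948.
So the output falls by 3.95 %.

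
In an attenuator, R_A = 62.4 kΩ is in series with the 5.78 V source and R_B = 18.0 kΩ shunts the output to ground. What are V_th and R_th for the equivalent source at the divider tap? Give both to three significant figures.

V_th is the open-circuit tap voltage: 5.78 × 18.0/(62.4 + 18.0) = 1.29 V.
With the supply zeroed, R_A and R_B appear in parallel from the tap: R_th = R_A‖R_B = (62.4 × 18.0)/80.40 = 14.0 kΩ.

V_th = 1.29 V, R_th = 14.0 kΩ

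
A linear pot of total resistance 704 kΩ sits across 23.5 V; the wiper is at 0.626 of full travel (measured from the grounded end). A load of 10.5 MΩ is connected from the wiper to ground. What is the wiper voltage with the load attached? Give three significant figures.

The wiper splits the pot into (1−α)R = 263.3 kΩ above and αR = 440.7 kΩ below.
Lower section ‖ load = 423.0 kΩ.
V_wiper = 23.5 × 423.0/(263.3 + 423.0) = 14.5 V.

V ≈ 14.5 V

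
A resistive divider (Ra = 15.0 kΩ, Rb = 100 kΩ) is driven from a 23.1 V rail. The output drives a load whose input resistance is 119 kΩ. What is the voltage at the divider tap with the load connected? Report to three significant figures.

V_out ≈ 18.1 V

The load sits in parallel with Rb: Rb‖R_L = (100 × 119) / (100 + 119) = 54.34 kΩ.
V_out = 23.1 × 54.34 / (15.0 + 54.34) = 23.1 × 54.34/69.34 = 18.1 V.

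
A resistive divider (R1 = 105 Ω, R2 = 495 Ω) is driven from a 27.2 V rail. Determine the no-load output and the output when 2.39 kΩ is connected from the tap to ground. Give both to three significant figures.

Open-circuit: V = 27.2 × 495/(105 + 495) = 22.4 V.
With the load, R2 becomes R2‖R_L = 410.1 Ω, so V = 27.2 × 410.1/515.1 = 21.7 V.

Unloaded: 22.4 V; loaded: 21.7 V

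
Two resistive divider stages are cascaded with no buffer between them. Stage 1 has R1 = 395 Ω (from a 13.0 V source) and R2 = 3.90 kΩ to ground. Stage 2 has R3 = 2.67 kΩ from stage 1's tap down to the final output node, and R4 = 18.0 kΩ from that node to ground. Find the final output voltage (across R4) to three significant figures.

V_out ≈ 10.1 V

Stage 2 presents R3+R4 = 20670 Ω as a load on stage 1's tap.
Stage 1's lower leg becomes R2‖(R3+R4) = 3281 Ω, so V_mid = 13.0 × 3281/3676 = 11.60 V.
Stage 2 is itself unloaded: V_out = V_mid × R4/(R3+R4) = 11.60 × 18000/20670 = 10.1 V.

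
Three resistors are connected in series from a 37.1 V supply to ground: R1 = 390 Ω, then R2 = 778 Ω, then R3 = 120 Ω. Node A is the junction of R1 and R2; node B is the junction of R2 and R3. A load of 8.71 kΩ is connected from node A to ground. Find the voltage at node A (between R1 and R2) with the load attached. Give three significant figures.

V ≈ 25.1 V

Below node A the series string R2+R3 = 898.0 Ω sits in parallel with the 8710 Ω load: 814.1 Ω.
V_A = 37.1 × 814.1/(390 + 814.1) = 25.1 V.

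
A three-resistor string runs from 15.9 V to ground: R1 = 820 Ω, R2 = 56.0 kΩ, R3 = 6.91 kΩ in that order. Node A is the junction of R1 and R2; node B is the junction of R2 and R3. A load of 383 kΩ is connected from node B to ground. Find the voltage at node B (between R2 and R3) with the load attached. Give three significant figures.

V ≈ 1.70 V

At node B, R3 is in parallel with the load: R3‖R_L = 6788 Ω.
Below node A the resistance is R2 + (R3‖R_L) = 62790 Ω, so V_A = 15.9 × 62790/63610 = 15.70 V.
Then V_B = V_A × (R3‖R_L)/(R2 + R3‖R_L) = 15.70 × 6788/62790 = 1.70 V.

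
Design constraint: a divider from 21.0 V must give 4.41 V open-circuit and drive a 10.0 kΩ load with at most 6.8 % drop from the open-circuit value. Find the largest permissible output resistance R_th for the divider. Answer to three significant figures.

Loading drop = R_th/(R_th + R_L) ≤ 0.0680, so R_th ≤ R_L · ε/(1−ε) = 10.0 kΩ × 0.0680/0.9320 = 730 Ω.

R_th ≤ 730 Ω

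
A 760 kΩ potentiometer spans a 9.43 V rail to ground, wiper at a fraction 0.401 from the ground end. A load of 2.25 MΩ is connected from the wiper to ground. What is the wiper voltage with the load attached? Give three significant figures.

V ≈ 3.50 V

The wiper splits the pot into (1−α)R = 455.2 kΩ above and αR = 304.8 kΩ below.
Lower section ‖ load = 268.4 kΩ.
V_wiper = 9.43 × 268.4/(455.2 + 268.4) = 3.50 V.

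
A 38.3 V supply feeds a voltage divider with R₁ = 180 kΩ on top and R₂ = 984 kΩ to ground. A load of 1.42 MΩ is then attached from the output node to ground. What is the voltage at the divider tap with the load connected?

V_out ≈ 29.2 V

The load sits in parallel with R₂: R₂‖R_L = (984 × 1420) / (984 + 1420) = 581.2 kΩ.
V_out = 38.3 × 581.2 / (180 + 581.2) = 38.3 × 581.2/761.2 = 29.2 V.
(Unloaded it would have been 32.4 V.)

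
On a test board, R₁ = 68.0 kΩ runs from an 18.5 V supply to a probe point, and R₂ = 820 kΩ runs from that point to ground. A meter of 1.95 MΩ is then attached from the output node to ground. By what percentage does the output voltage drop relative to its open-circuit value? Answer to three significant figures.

The divider's output (Thévenin) resistance is R₁‖R₂ = 62.79 kΩ.
Fractional drop under load = R_th/(R_th + R_L) = 62.79 / (62.79 + 1950) = 0.03120.
So the output falls by 3.12 %.

3.12 %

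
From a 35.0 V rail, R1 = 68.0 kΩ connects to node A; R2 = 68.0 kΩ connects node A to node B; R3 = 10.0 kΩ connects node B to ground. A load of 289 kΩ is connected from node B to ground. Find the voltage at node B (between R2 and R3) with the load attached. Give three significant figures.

At node B, R3 is in parallel with the load: R3‖R_L = 9.666 kΩ.
Below node A the resistance is R2 + (R3‖R_L) = 77.67 kΩ, so V_A = 35.0 × 77.67/145.7 = 18.66 V.
Then V_B = V_A × (R3‖R_L)/(R2 + R3‖R_L) = 18.66 × 9.666/77.67 = 2.32 V.

V ≈ 2.32 V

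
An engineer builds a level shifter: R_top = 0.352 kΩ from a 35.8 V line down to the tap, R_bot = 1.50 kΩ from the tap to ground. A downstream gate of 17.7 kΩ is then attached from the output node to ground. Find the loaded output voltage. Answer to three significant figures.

V_out ≈ 28.5 V

The load sits in parallel with R_bot: R_bot‖R_L = (1500 × 17700) / (1500 + 17700) = 1383 Ω.
V_out = 35.8 × 1383 / (352 + 1383) = 35.8 × 1383/1735 = 28.5 V.
(Unloaded it would have been 29.0 V.)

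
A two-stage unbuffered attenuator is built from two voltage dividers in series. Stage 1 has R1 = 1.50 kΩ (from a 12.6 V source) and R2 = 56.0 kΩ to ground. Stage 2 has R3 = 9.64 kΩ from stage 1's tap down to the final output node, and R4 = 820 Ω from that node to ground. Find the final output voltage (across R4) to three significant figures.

V_out ≈ 0.844 V

Stage 2 presents R3+R4 = 10460 Ω as a load on stage 1's tap.
Stage 1's lower leg becomes R2‖(R3+R4) = 8814 Ω, so V_mid = 12.6 × 8814/10310 = 10.77 V.
Stage 2 is itself unloaded: V_out = V_mid × R4/(R3+R4) = 10.77 × 820/10460 = 0.844 V.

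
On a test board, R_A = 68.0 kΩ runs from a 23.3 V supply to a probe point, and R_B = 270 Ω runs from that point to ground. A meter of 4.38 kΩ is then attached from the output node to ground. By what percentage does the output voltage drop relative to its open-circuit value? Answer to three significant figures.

The divider's output (Thévenin) resistance is R_A‖R_B = 268.9 Ω.
Fractional drop under load = R_th/(R_th + R_L) = 268.9 / (268.9 + 4380) = 0.05785.
So the output falls by 5.78 %.

5.78 %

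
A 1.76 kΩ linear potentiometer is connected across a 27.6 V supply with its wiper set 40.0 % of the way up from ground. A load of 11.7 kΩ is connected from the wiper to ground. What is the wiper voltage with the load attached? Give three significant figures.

The wiper splits the pot into (1−α)R = 1056 Ω above and αR = 704.0 Ω below.
Lower section ‖ load = 664.0 Ω.
V_wiper = 27.6 × 664.0/(1056 + 664.0) = 10.7 V.

V ≈ 10.7 V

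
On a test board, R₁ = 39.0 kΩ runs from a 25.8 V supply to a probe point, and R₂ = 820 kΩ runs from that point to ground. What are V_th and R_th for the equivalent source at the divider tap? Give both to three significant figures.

V_th = 24.6 V, R_th = 37.2 kΩ

V_th is the open-circuit tap voltage: 25.8 × 820/(39.0 + 820) = 24.6 V.
With the supply zeroed, R₁ and R₂ appear in parallel from the tap: R_th = R₁‖R₂ = (39.0 × 820)/859.0 = 37.2 kΩ.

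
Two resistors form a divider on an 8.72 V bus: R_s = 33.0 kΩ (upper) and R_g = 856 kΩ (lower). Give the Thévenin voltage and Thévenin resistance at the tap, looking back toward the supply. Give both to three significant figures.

V_th = 8.40 V, R_th = 31.8 kΩ

V_th is the open-circuit tap voltage: 8.72 × 856/(33.0 + 856) = 8.40 V.
With the supply zeroed, R_s and R_g appear in parallel from the tap: R_th = R_s‖R_g = (33.0 × 856)/889.0 = 31.8 kΩ.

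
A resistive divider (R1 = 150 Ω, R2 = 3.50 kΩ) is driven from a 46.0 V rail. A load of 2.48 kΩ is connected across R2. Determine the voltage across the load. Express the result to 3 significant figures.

V_out ≈ 41.7 V

The load sits in parallel with R2: R2‖R_L = (3500 × 2480) / (3500 + 2480) = 1452 Ω.
V_out = 46.0 × 1452 / (150 + 1452) = 46.0 × 1452/1602 = 41.7 V.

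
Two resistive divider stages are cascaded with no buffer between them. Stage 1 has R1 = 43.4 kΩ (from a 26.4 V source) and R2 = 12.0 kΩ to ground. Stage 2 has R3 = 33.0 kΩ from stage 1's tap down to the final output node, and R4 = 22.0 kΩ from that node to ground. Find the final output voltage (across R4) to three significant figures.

Stage 2 presents R3+R4 = 55.00 kΩ as a load on stage 1's tap.
Stage 1's lower leg becomes R2‖(R3+R4) = 9.851 kΩ, so V_mid = 26.4 × 9.851/53.25 = 4.884 V.
Stage 2 is itself unloaded: V_out = V_mid × R4/(R3+R4) = 4.884 × 22.0/55.00 = 1.95 V.

V_out ≈ 1.95 V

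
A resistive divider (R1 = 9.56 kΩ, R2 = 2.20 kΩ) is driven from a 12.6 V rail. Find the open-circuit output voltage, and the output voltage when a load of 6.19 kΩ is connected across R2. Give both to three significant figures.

Unloaded: 2.36 V; loaded: 1.83 V

Open-circuit: V = 12.6 × 2.20/(9.56 + 2.20) = 2.36 V.
With the load, R2 becomes R2‖R_L = 1.623 kΩ, so V = 12.6 × 1.623/11.18 = 1.83 V.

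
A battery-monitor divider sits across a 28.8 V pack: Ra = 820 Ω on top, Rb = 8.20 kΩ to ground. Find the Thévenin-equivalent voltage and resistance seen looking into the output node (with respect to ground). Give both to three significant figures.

V_th = 26.2 V, R_th = 745 Ω

V_th is the open-circuit tap voltage: 28.8 × 8200/(820 + 8200) = 26.2 V.
With the supply zeroed, Ra and Rb appear in parallel from the tap: R_th = Ra‖Rb = (820 × 8200)/9020 = 745 Ω.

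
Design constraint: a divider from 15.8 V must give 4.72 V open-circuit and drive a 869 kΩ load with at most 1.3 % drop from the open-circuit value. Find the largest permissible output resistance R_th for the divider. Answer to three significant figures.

R_th ≤ 11.4 kΩ

Loading drop = R_th/(R_th + R_L) ≤ 0.0130, so R_th ≤ R_L · ε/(1−ε) = 869 kΩ × 0.0130/0.9870 = 11.4 kΩ.
(Any R1, R2 with R2/(R1+R2) = 0.299 and R1‖R2 ≤ 11.4 kΩ will meet the spec.)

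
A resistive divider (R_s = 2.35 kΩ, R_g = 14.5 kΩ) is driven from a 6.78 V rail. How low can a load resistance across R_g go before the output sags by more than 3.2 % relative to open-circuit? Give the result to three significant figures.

Output resistance R_th = R_s‖R_g = (2.35 × 14.5)/16.85 = 2.022 kΩ.
The fractional drop is R_th/(R_th + R_L); requiring this ≤ 0.0320 gives R_L ≥ R_th(1/0.0320 − 1) = 2.022 × 30.25 = 61.2 kΩ.

R_L(min) ≈ 61.2 kΩ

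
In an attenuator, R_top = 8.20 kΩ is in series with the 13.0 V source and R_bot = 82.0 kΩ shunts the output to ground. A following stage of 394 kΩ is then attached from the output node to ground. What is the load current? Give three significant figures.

I_L ≈ 0.0294 mA

R_bot‖R_L = 67.87 kΩ; V_out = 13.0 × 67.87/76.07 = 11.60 V.
I_L = V_out / R_L = 11.60 / 394 kΩ = 0.0294 mA.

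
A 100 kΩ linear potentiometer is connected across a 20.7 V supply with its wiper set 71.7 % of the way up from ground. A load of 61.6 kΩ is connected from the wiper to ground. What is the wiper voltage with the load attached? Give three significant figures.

The wiper splits the pot into (1−α)R = 28.30 kΩ above and αR = 71.70 kΩ below.
Lower section ‖ load = 33.13 kΩ.
V_wiper = 20.7 × 33.13/(28.30 + 33.13) = 11.2 V.

V ≈ 11.2 V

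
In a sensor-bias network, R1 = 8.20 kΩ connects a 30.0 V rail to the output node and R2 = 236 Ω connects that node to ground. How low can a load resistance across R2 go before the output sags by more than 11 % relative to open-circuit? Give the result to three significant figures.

R_L(min) ≈ 1.86 kΩ

Output resistance R_th = R1‖R2 = (8200 × 236)/8436 = 229.4 Ω.
The fractional drop is R_th/(R_th + R_L); requiring this ≤ 0.110 gives R_L ≥ R_th(1/0.110 − 1) = 229.4 × 8.091 = 1.86 kΩ.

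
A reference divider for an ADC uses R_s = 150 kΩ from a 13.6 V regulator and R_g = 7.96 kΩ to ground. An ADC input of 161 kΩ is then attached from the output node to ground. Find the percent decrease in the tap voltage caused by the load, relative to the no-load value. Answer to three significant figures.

4.48 %

The divider's output (Thévenin) resistance is R_s‖R_g = 7.559 kΩ.
Fractional drop under load = R_th/(R_th + R_L) = 7.559 / (7.559 + 161) = 0.04484.
So the output falls by 4.48 %.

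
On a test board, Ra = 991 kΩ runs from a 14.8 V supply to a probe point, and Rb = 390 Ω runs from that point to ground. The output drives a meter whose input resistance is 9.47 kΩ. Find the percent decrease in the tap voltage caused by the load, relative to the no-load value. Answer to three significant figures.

3.95 %

The divider's output (Thévenin) resistance is Ra‖Rb = 389.8 Ω.
Fractional drop under load = R_th/(R_th + R_L) = 389.8 / (389.8 + 9470) = 0.03954.
So the output falls by 3.95 %.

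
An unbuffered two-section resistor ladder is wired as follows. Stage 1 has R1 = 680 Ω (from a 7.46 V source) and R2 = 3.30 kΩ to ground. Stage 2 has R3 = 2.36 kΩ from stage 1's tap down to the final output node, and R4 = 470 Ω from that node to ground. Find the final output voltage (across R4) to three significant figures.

Stage 2 presents R3+R4 = 2830 Ω as a load on stage 1's tap.
Stage 1's lower leg becomes R2‖(R3+R4) = 1523 Ω, so V_mid = 7.46 × 1523/2203 = 5.158 V.
Stage 2 is itself unloaded: V_out = V_mid × R4/(R3+R4) = 5.158 × 470/2830 = 0.857 V.

V_out ≈ 0.857 V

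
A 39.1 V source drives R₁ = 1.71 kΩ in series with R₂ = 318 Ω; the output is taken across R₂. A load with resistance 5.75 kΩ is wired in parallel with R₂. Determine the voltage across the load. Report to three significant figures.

The load sits in parallel with R₂: R₂‖R_L = (318 × 5750) / (318 + 5750) = 301.3 Ω.
V_out = 39.1 × 301.3 / (1710 + 301.3) = 39.1 × 301.3/2011 = 5.86 V.
(Unloaded it would have been 6.13 V.)

V_out ≈ 5.86 V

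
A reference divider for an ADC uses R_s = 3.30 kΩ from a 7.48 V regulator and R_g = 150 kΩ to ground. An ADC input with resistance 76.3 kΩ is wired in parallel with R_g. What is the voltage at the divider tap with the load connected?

V_out ≈ 7.02 V

The load sits in parallel with R_g: R_g‖R_L = (150 × 76.3) / (150 + 76.3) = 50.57 kΩ.
V_out = 7.48 × 50.57 / (3.30 + 50.57) = 7.48 × 50.57/53.87 = 7.02 V.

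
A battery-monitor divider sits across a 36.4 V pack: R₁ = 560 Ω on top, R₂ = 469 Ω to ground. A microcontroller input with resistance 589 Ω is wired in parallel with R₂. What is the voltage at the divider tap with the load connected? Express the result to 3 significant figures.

V_out ≈ 11.6 V

The load sits in parallel with R₂: R₂‖R_L = (469 × 589) / (469 + 589) = 261.1 Ω.
V_out = 36.4 × 261.1 / (560 + 261.1) = 36.4 × 261.1/821.1 = 11.6 V.
(Unloaded it would have been 16.6 V.)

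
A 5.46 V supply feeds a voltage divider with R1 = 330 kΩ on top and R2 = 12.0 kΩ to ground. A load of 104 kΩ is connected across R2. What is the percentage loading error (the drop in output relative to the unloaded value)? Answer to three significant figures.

10.0 %

Unloaded V = 5.46 × 12.0/342.0 = 0.19158 V.
Loaded: R2‖R_L = 10.76 kΩ, giving V = 5.46 × 10.76/340.8 = 0.17239 V.
Drop = (0.19158 − 0.17239) / 0.19158 = 10.0 %.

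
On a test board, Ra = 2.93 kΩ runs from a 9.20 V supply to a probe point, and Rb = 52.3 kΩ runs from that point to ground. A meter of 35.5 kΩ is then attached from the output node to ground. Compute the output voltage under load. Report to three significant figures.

V_out ≈ 8.08 V

The load sits in parallel with Rb: Rb‖R_L = (52.3 × 35.5) / (52.3 + 35.5) = 21.15 kΩ.
V_out = 9.20 × 21.15 / (2.93 + 21.15) = 9.20 × 21.15/24.08 = 8.08 V.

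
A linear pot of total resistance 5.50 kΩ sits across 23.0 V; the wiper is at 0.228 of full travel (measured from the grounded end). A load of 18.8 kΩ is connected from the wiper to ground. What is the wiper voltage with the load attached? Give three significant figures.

V ≈ 4.99 V

The wiper splits the pot into (1−α)R = 4.246 kΩ above and αR = 1.254 kΩ below.
Lower section ‖ load = 1.176 kΩ.
V_wiper = 23.0 × 1.176/(4.246 + 1.176) = 4.99 V.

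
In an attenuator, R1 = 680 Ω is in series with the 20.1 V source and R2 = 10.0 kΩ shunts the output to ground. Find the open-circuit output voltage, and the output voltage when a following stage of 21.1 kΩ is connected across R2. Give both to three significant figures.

Unloaded: 18.8 V; loaded: 18.3 V

Open-circuit: V = 20.1 × 10000/(680 + 10000) = 18.8 V.
With the load, R2 becomes R2‖R_L = 6785 Ω, so V = 20.1 × 6785/7465 = 18.3 V.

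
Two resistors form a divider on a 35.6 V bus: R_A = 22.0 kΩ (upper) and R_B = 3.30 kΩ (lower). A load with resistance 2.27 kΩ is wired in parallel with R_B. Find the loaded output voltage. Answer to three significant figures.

V_out ≈ 2.05 V

The load sits in parallel with R_B: R_B‖R_L = (3.30 × 2.27) / (3.30 + 2.27) = 1.345 kΩ.
V_out = 35.6 × 1.345 / (22.0 + 1.345) = 35.6 × 1.345/23.34 = 2.05 V.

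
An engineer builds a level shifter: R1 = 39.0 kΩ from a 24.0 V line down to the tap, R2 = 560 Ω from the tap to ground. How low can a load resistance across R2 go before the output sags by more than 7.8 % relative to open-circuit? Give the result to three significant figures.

Output resistance R_th = R1‖R2 = (39000 × 560)/39560 = 552.1 Ω.
The fractional drop is R_th/(R_th + R_L); requiring this ≤ 0.0780 gives R_L ≥ R_th(1/0.0780 − 1) = 552.1 × 11.82 = 6.53 kΩ.

R_L(min) ≈ 6.53 kΩ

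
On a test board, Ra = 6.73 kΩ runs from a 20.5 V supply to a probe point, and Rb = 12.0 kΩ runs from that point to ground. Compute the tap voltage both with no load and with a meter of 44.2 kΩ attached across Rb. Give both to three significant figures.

Unloaded: 13.1 V; loaded: 12.0 V

Open-circuit: V = 20.5 × 12.0/(6.73 + 12.0) = 13.1 V.
With the load, Rb becomes Rb‖R_L = 9.438 kΩ, so V = 20.5 × 9.438/16.17 = 12.0 V.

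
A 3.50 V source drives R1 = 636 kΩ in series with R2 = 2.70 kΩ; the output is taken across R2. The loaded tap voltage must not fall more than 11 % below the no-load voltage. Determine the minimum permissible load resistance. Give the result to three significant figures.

R_L(min) ≈ 21.8 kΩ

Output resistance R_th = R1‖R2 = (636 × 2.70)/638.7 = 2.689 kΩ.
The fractional drop is R_th/(R_th + R_L); requiring this ≤ 0.110 gives R_L ≥ R_th(1/0.110 − 1) = 2.689 × 8.091 = 21.8 kΩ.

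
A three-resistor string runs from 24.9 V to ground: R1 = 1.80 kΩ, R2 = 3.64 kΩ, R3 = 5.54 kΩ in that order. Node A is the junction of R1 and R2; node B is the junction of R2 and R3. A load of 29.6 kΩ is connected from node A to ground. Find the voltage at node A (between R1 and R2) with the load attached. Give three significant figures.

V ≈ 19.8 V

Below node A the series string R2+R3 = 9.180 kΩ sits in parallel with the 29.6 kΩ load: 7.007 kΩ.
V_A = 24.9 × 7.007/(1.80 + 7.007) = 19.8 V.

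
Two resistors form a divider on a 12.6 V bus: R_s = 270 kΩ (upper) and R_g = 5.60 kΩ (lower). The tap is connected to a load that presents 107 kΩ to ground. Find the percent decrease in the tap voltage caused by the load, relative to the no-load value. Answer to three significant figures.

The divider's output (Thévenin) resistance is R_s‖R_g = 5.486 kΩ.
Fractional drop under load = R_th/(R_th + R_L) = 5.486 / (5.486 + 107) = 0.04877.
So the output falls by 4.88 %.

4.88 %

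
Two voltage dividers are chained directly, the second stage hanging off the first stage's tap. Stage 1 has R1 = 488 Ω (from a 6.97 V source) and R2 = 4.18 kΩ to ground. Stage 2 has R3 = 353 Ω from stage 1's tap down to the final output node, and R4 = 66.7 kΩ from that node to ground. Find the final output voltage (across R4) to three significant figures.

Stage 2 presents R3+R4 = 67050 Ω as a load on stage 1's tap.
Stage 1's lower leg becomes R2‖(R3+R4) = 3935 Ω, so V_mid = 6.97 × 3935/4423 = 6.201 V.
Stage 2 is itself unloaded: V_out = V_mid × R4/(R3+R4) = 6.201 × 66700/67050 = 6.17 V.

V_out ≈ 6.17 V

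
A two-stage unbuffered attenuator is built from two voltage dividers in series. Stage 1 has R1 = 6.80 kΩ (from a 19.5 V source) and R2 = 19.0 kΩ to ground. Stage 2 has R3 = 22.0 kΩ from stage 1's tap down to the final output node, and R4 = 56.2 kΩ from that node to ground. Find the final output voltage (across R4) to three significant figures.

V_out ≈ 9.70 V

Stage 2 presents R3+R4 = 78.20 kΩ as a load on stage 1's tap.
Stage 1's lower leg becomes R2‖(R3+R4) = 15.29 kΩ, so V_mid = 19.5 × 15.29/22.09 = 13.50 V.
Stage 2 is itself unloaded: V_out = V_mid × R4/(R3+R4) = 13.50 × 56.2/78.20 = 9.70 V.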